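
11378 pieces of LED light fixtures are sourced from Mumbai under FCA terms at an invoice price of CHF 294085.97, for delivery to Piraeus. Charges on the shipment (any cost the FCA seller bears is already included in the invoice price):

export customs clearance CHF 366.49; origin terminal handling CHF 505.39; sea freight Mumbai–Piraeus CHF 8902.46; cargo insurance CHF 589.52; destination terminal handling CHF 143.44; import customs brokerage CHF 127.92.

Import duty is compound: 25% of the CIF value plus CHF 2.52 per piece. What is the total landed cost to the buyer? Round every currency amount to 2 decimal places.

Total landed cost: CHF 409048.10

FCA: the seller delivers export-cleared goods to the carrier; the buyer bears costs from that point.
Already in the invoice (seller's account under FCA): export clearance — exclude.
CIF value = FCA price + origin terminal + freight + insurance = 294085.97 + 505.39 + 8902.46 + 589.52 = 304083.34
Ad valorem component: 304083.34 × 25% = 76020.84
Specific component: 11378 × 2.52 = 28672.56
Import duty = 76020.84 + 28672.56 = 104693.40
Buyer bears: origin terminal 505.39 + freight 8902.46 + insurance 589.52 + destination terminal 143.44 + brokerage 127.92 + duty 104693.40 = 114962.13
Landed cost = invoice 294085.97 + 114962.13 = 409048.10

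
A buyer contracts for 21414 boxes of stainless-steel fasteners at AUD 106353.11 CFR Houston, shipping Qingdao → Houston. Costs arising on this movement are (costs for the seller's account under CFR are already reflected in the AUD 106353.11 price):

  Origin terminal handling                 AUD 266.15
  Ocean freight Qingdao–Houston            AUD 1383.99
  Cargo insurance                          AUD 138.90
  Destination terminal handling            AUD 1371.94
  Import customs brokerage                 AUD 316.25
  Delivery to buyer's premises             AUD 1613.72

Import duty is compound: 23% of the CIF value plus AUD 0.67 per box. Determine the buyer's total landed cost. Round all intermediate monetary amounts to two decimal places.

Total landed cost: AUD 148634.46

CFR: the seller pays costs through ocean freight to the destination port, but not insurance.
Already in the invoice (seller's account under CFR): origin terminal, freight — exclude.
CIF value = CFR price + insurance = 106353.11 + 138.90 = 106492.01
Ad valorem component: 106492.01 × 23% = 24493.16
Specific component: 21414 × 0.67 = 14347.38
Import duty = 24493.16 + 14347.38 = 38840.54
Buyer bears: insurance 138.90 + destination terminal 1371.94 + brokerage 316.25 + delivery 1613.72 + duty 38840.54 = 42281.35
Landed cost = invoice 106353.11 + 42281.35 = 148634.46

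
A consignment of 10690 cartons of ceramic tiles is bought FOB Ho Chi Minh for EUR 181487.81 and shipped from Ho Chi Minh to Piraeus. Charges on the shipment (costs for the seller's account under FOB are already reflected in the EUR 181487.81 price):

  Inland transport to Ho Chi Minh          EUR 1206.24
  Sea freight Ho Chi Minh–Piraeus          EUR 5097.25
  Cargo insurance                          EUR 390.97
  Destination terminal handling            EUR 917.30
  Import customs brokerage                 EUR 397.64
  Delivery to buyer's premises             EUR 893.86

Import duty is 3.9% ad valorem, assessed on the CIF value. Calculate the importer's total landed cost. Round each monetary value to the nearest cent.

FOB: the seller bears costs until goods are on board at the origin port; the buyer bears freight, insurance and all costs thereafter.
Already in the invoice (seller's account under FOB): inland to port — exclude.
CIF value = FOB price + freight + insurance = 181487.81 + 5097.25 + 390.97 = 186976.03
Import duty = 186976.03 × 3.9% = 7292.07
Buyer bears: freight 5097.25 + insurance 390.97 + destination terminal 917.30 + brokerage 397.64 + delivery 893.86 + duty 7292.07 = 14989.09
Landed cost = invoice 181487.81 + 14989.09 = 196476.90

Total landed cost: EUR 196476.90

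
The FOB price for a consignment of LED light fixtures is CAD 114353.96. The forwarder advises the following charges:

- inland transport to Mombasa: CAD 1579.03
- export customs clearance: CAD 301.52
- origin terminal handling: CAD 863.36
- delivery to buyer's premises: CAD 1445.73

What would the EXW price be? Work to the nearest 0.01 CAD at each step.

Not relevant to the conversion: delivery — on the buyer under both terms; not part of either seller's price.
From FOB to EXW, the seller no longer bears: inland to port, export clearance, origin terminal.
EXW price = 114353.96 − 1579.03 − 301.52 − 863.36 = 111610.05

EXW price: CAD 111610.05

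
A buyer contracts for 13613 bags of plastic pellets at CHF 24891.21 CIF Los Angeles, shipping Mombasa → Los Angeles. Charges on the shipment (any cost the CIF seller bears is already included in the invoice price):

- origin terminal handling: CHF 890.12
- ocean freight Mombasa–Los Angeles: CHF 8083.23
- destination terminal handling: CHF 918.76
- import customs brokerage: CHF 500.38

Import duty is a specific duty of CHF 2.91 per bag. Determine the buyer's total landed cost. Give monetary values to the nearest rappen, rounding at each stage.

Total landed cost: CHF 65924.18

CIF: the seller pays costs through ocean freight and marine insurance to the destination port.
Already in the invoice (seller's account under CIF): origin terminal, freight — exclude.
The CIF price already equals the CIF value: 24891.21
Import duty = 13613 × 2.91 = 39613.83
Buyer bears: destination terminal 918.76 + brokerage 500.38 + duty 39613.83 = 41032.97
Landed cost = invoice 24891.21 + 41032.97 = 65924.18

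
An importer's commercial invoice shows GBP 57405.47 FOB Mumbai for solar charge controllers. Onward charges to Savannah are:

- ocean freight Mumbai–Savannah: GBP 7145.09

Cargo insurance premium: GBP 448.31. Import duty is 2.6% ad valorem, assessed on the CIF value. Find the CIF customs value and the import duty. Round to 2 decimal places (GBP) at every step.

CIF value: GBP 64998.87; import duty: GBP 1689.97

CIF = FOB price + freight + insurance
CIF = 57405.47 + 7145.09 + 448.31 = 64998.87
Import duty = 64998.87 × 2.6% = 1689.97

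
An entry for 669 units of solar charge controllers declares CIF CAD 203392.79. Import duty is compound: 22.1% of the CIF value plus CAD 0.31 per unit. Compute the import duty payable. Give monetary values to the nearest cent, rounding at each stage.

Ad valorem component: 203392.79 × 22.1% = 44949.81
Specific component: 669 × 0.31 = 207.39
Import duty = 44949.81 + 207.39 = 45157.20

Import duty: CAD 45157.20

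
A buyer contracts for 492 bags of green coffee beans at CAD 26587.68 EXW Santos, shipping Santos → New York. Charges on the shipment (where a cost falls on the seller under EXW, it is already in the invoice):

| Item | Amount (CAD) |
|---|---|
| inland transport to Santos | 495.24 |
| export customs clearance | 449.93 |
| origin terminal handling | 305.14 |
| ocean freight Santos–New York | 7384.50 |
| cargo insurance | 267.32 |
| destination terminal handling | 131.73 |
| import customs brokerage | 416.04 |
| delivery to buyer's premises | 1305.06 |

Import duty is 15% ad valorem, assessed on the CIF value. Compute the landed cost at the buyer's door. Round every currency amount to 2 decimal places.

EXW: the seller makes goods available at their premises; the buyer bears all onward costs.
CIF value = EXW price + inland to port + export clearance + origin terminal + freight + insurance = 26587.68 + 495.24 + 449.93 + 305.14 + 7384.50 + 267.32 = 35489.81
Import duty = 35489.81 × 15% = 5323.47
Buyer bears: inland to port 495.24 + export clearance 449.93 + origin terminal 305.14 + freight 7384.50 + insurance 267.32 + destination terminal 131.73 + brokerage 416.04 + delivery 1305.06 + duty 5323.47 = 16078.43
Landed cost = invoice 26587.68 + 16078.43 = 42666.11

Total landed cost: CAD 42666.11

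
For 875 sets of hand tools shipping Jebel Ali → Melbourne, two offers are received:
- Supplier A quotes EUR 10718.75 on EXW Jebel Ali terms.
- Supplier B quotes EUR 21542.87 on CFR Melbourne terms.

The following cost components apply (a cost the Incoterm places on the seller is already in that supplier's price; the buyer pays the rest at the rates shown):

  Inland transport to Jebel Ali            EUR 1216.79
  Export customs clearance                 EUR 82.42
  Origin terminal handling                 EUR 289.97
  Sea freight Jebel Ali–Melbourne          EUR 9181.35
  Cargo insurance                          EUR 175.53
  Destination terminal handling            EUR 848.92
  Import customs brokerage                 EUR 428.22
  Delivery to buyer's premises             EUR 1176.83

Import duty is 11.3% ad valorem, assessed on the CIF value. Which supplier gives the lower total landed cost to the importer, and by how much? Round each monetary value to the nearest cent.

Supplier A is cheaper by EUR 59.65

Supplier A (EXW):
CIF value = EXW price + inland to port + export clearance + origin terminal + freight + insurance = 10718.75 + 1216.79 + 82.42 + 289.97 + 9181.35 + 175.53 = 21664.81
Import duty = 21664.81 × 11.3% = 2448.12
Buyer bears (A): 1216.79 + 82.42 + 289.97 + 9181.35 + 175.53 + 848.92 + 428.22 + 1176.83 = 13400.03
Landed cost (A) = invoice 10718.75 + 13400.03 + duty 2448.12 = 26566.90
Supplier B (CFR):
CIF value = CFR price + insurance = 21542.87 + 175.53 = 21718.40
Import duty = 21718.40 × 11.3% = 2454.18
Buyer bears (B): 175.53 + 848.92 + 428.22 + 1176.83 = 2629.50
Landed cost (B) = invoice 21542.87 + 2629.50 + duty 2454.18 = 26626.55
Difference = |26566.90 − 26626.55| = 59.65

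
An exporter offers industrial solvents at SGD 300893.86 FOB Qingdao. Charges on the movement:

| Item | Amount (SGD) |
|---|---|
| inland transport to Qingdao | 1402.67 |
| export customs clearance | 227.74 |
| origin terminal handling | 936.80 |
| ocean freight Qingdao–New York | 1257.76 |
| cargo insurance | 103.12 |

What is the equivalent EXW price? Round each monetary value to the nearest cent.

Not relevant to the conversion: freight, insurance — on the buyer under both terms; not part of either seller's price.
From FOB to EXW, the seller no longer bears: inland to port, export clearance, origin terminal.
EXW price = 300893.86 − 1402.67 − 227.74 − 936.80 = 298326.65

EXW price: SGD 298326.65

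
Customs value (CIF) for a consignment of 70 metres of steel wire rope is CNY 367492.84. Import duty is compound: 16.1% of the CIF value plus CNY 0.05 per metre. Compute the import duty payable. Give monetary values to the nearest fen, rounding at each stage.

Import duty: CNY 59169.85

Ad valorem component: 367492.84 × 16.1% = 59166.35
Specific component: 70 × 0.05 = 3.50
Import duty = 59166.35 + 3.50 = 59169.85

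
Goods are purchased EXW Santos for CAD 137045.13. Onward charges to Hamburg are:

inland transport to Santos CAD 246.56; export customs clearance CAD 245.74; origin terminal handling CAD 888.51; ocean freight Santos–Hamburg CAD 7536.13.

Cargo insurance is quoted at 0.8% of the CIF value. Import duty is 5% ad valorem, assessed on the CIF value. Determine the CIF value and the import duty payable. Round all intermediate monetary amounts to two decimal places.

CIF value: CAD 147139.18; import duty: CAD 7356.96

Let C be the CIF value. C = EXW price + pre-shipment costs + freight + 0.8% × C
C − 0.8% × C = 137045.13 + 246.56 + 245.74 + 888.51 + 7536.13
0.992 × C = 145962.07
C = 145962.07 / 0.992 = 147139.18
Insurance premium = 0.8% × 147139.18 = 1177.11
Import duty = 147139.18 × 5% = 7356.96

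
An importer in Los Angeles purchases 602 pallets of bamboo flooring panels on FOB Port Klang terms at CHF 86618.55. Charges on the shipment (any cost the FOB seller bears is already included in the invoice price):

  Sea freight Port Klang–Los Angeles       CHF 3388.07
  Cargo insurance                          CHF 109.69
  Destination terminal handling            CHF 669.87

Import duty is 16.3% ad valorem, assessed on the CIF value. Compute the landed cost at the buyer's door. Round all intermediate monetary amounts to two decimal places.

Total landed cost: CHF 105475.14

FOB: the seller bears costs until goods are on board at the origin port; the buyer bears freight, insurance and all costs thereafter.
CIF value = FOB price + freight + insurance = 86618.55 + 3388.07 + 109.69 = 90116.31
Import duty = 90116.31 × 16.3% = 14688.96
Buyer bears: freight 3388.07 + insurance 109.69 + destination terminal 669.87 + duty 14688.96 = 18856.59
Landed cost = invoice 86618.55 + 18856.59 = 105475.14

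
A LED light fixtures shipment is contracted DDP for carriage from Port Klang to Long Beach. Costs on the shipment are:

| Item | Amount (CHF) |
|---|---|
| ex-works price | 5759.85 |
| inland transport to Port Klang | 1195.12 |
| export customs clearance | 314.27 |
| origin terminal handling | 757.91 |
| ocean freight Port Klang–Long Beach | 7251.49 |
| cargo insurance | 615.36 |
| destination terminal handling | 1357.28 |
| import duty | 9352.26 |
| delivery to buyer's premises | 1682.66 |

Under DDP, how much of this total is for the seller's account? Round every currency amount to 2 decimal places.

Seller's account: CHF 28286.20

DDP: the seller bears all costs including import duty.
Seller's account: goods 5759.85 + inland to port 1195.12 + export clearance 314.27 + origin terminal 757.91 + freight 7251.49 + insurance 615.36 + destination terminal 1357.28 + duty 9352.26 + delivery 1682.66 = 28286.20
Buyer's account: 0.00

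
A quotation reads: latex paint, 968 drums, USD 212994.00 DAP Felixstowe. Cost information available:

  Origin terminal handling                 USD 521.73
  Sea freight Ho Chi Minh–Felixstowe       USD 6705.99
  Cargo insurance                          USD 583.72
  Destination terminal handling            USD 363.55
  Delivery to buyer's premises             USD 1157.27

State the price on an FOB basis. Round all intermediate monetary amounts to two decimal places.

FOB price: USD 204183.47

Not relevant to the conversion: origin terminal — on the seller under both DAP and FOB; already in the DAP price and stays in the FOB price.
From DAP to FOB, the seller no longer bears: freight, insurance, destination terminal, delivery.
FOB price = 212994.00 − 6705.99 − 583.72 − 363.55 − 1157.27 = 204183.47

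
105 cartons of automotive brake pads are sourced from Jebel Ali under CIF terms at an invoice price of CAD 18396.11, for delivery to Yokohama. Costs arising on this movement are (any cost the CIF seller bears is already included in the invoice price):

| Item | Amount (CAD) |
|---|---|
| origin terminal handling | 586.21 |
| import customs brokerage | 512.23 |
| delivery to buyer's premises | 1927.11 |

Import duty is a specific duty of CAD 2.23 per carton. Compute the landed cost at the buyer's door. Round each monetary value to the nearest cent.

CIF: the seller pays costs through ocean freight and marine insurance to the destination port.
Already in the invoice (seller's account under CIF): origin terminal — exclude.
The CIF price already equals the CIF value: 18396.11
Import duty = 105 × 2.23 = 234.15
Buyer bears: brokerage 512.23 + delivery 1927.11 + duty 234.15 = 2673.49
Landed cost = invoice 18396.11 + 2673.49 = 21069.60

Total landed cost: CAD 21069.60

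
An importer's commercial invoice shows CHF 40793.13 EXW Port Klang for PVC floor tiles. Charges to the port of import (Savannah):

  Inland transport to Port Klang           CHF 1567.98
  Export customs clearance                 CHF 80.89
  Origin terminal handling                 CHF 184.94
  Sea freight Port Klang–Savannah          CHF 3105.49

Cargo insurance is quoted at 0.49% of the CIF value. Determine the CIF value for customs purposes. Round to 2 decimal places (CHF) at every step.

Let C be the CIF value. C = EXW price + pre-shipment costs + freight + 0.49% × C
C − 0.49% × C = 40793.13 + 1567.98 + 80.89 + 184.94 + 3105.49
0.9951 × C = 45732.43
C = 45732.43 / 0.9951 = 45957.62
Insurance premium = 0.49% × 45957.62 = 225.19

CIF value: CHF 45957.62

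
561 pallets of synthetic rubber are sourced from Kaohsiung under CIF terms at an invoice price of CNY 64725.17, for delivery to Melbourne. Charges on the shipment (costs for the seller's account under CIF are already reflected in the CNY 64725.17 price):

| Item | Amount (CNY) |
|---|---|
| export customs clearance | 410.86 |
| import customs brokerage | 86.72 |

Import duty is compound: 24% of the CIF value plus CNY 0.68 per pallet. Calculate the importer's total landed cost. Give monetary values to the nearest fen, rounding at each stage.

Total landed cost: CNY 80727.41

CIF: the seller pays costs through ocean freight and marine insurance to the destination port.
Already in the invoice (seller's account under CIF): export clearance — exclude.
The CIF price already equals the CIF value: 64725.17
Ad valorem component: 64725.17 × 24% = 15534.04
Specific component: 561 × 0.68 = 381.48
Import duty = 15534.04 + 381.48 = 15915.52
Buyer bears: brokerage 86.72 + duty 15915.52 = 16002.24
Landed cost = invoice 64725.17 + 16002.24 = 80727.41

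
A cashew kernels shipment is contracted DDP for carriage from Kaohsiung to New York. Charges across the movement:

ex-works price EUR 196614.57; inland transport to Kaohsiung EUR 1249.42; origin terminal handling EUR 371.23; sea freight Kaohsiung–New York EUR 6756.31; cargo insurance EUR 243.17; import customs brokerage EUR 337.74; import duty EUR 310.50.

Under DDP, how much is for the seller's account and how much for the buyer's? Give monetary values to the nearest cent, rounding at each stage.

Seller: EUR 205882.94; buyer: EUR 0.00

DDP: the seller bears all costs including import duty.
Seller's account: goods 196614.57 + inland to port 1249.42 + origin terminal 371.23 + freight 6756.31 + insurance 243.17 + brokerage 337.74 + duty 310.50 = 205882.94
Buyer's account: 0.00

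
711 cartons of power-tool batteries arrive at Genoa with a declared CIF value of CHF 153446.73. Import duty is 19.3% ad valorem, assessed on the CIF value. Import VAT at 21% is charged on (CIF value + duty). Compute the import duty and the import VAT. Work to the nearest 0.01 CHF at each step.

Import duty: CHF 29615.22; import VAT: CHF 38443.01

Import duty = 153446.73 × 19.3% = 29615.22
VAT base = CIF + duty = 153446.73 + 29615.22 = 183061.95
Import VAT = 183061.95 × 21% = 38443.01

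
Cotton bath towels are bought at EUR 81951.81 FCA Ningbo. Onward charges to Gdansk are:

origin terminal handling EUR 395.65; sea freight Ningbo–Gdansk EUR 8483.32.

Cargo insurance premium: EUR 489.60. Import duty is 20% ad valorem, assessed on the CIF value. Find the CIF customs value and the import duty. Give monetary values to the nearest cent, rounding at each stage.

CIF value: EUR 91320.38; import duty: EUR 18264.08

CIF = FCA price + pre-shipment costs + freight + insurance
CIF = 81951.81 + 395.65 + 8483.32 + 489.60 = 91320.38
Import duty = 91320.38 × 20% = 18264.08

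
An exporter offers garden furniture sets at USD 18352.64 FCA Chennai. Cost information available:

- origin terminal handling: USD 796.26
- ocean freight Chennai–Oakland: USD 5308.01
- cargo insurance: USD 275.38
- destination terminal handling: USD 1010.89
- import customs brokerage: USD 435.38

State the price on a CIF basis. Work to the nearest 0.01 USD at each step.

CIF price: USD 24732.29

Not relevant to the conversion: destination terminal, brokerage — on the buyer under both terms; not part of either seller's price.
From FCA to CIF, the seller additionally bears: origin terminal, freight, insurance.
CIF price = 18352.64 + 796.26 + 5308.01 + 275.38 = 24732.29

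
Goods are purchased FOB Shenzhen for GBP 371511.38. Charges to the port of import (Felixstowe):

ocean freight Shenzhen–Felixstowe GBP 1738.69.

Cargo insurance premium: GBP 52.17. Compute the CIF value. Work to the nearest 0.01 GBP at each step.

CIF = FOB price + freight + insurance
CIF = 371511.38 + 1738.69 + 52.17 = 373302.24

CIF value: GBP 373302.24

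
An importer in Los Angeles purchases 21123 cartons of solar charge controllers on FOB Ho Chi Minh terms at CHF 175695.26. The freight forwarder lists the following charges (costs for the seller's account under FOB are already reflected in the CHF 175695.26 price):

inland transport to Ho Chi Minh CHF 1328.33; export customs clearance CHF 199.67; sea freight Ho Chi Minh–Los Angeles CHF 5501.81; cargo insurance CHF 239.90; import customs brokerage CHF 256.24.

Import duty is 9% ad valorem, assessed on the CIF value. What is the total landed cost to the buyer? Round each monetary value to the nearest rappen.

Total landed cost: CHF 198022.54

FOB: the seller bears costs until goods are on board at the origin port; the buyer bears freight, insurance and all costs thereafter.
Already in the invoice (seller's account under FOB): inland to port, export clearance — exclude.
CIF value = FOB price + freight + insurance = 175695.26 + 5501.81 + 239.90 = 181436.97
Import duty = 181436.97 × 9% = 16329.33
Buyer bears: freight 5501.81 + insurance 239.90 + brokerage 256.24 + duty 16329.33 = 22327.28
Landed cost = invoice 175695.26 + 22327.28 = 198022.54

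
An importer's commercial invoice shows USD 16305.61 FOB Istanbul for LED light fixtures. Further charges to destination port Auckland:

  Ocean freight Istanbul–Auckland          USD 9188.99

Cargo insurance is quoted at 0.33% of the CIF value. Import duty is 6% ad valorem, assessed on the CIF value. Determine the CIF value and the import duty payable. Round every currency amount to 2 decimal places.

CIF value: USD 25579.01; import duty: USD 1534.74

Let C be the CIF value. C = FOB price + freight + 0.33% × C
C − 0.33% × C = 16305.61 + 9188.99
0.9967 × C = 25494.60
C = 25494.60 / 0.9967 = 25579.01
Insurance premium = 0.33% × 25579.01 = 84.41
Import duty = 25579.01 × 6% = 1534.74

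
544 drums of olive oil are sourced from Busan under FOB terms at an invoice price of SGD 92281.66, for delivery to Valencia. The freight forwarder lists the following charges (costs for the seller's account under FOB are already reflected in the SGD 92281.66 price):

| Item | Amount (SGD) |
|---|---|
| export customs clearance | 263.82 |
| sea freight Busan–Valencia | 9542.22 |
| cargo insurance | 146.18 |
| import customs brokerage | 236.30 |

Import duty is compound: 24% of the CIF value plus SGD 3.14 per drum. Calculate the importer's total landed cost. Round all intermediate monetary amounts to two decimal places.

Total landed cost: SGD 128387.33

FOB: the seller bears costs until goods are on board at the origin port; the buyer bears freight, insurance and all costs thereafter.
Already in the invoice (seller's account under FOB): export clearance — exclude.
CIF value = FOB price + freight + insurance = 92281.66 + 9542.22 + 146.18 = 101970.06
Ad valorem component: 101970.06 × 24% = 24472.81
Specific component: 544 × 3.14 = 1708.16
Import duty = 24472.81 + 1708.16 = 26180.97
Buyer bears: freight 9542.22 + insurance 146.18 + brokerage 236.30 + duty 26180.97 = 36105.67
Landed cost = invoice 92281.66 + 36105.67 = 128387.33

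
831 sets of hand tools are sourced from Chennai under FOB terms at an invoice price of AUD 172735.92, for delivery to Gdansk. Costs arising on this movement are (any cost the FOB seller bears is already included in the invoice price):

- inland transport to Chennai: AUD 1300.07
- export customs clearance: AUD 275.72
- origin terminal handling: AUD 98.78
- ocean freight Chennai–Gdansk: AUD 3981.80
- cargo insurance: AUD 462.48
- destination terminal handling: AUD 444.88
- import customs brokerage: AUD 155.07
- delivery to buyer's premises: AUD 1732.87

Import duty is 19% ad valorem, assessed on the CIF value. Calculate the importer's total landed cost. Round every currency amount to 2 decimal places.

Total landed cost: AUD 213177.26

FOB: the seller bears costs until goods are on board at the origin port; the buyer bears freight, insurance and all costs thereafter.
Already in the invoice (seller's account under FOB): inland to port, export clearance, origin terminal — exclude.
CIF value = FOB price + freight + insurance = 172735.92 + 3981.80 + 462.48 = 177180.20
Import duty = 177180.20 × 19% = 33664.24
Buyer bears: freight 3981.80 + insurance 462.48 + destination terminal 444.88 + brokerage 155.07 + delivery 1732.87 + duty 33664.24 = 40441.34
Landed cost = invoice 172735.92 + 40441.34 = 213177.26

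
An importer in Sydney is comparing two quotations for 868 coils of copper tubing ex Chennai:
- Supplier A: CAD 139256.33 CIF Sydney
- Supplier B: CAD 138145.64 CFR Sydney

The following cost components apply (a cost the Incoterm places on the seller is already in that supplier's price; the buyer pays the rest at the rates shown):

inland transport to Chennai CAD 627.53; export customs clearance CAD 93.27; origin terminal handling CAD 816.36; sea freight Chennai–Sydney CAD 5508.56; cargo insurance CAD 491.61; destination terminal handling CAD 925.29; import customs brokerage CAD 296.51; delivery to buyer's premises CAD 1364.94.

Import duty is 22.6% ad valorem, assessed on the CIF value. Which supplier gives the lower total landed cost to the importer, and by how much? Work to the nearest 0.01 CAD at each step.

Supplier B is cheaper by CAD 758.99

Supplier A (CIF):
The CIF price already equals the CIF value: 139256.33
Import duty = 139256.33 × 22.6% = 31471.93
Buyer bears (A): 925.29 + 296.51 + 1364.94 = 2586.74
Landed cost (A) = invoice 139256.33 + 2586.74 + duty 31471.93 = 173315.00
Supplier B (CFR):
CIF value = CFR price + insurance = 138145.64 + 491.61 = 138637.25
Import duty = 138637.25 × 22.6% = 31332.02
Buyer bears (B): 491.61 + 925.29 + 296.51 + 1364.94 = 3078.35
Landed cost (B) = invoice 138145.64 + 3078.35 + duty 31332.02 = 172556.01
Difference = |173315.00 − 172556.01| = 758.99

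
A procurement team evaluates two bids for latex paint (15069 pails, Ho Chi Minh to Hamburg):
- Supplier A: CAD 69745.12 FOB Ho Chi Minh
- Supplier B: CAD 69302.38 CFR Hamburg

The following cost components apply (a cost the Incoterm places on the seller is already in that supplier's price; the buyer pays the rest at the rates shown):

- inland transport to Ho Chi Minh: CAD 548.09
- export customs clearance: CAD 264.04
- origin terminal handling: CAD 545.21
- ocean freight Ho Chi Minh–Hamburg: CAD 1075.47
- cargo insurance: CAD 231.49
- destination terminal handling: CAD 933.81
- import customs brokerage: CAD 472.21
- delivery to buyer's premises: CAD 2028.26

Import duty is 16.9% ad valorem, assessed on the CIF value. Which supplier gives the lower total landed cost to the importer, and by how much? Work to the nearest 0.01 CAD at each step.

Supplier A (FOB):
CIF value = FOB price + freight + insurance = 69745.12 + 1075.47 + 231.49 = 71052.08
Import duty = 71052.08 × 16.9% = 12007.80
Buyer bears (A): 1075.47 + 231.49 + 933.81 + 472.21 + 2028.26 = 4741.24
Landed cost (A) = invoice 69745.12 + 4741.24 + duty 12007.80 = 86494.16
Supplier B (CFR):
CIF value = CFR price + insurance = 69302.38 + 231.49 = 69533.87
Import duty = 69533.87 × 16.9% = 11751.22
Buyer bears (B): 231.49 + 933.81 + 472.21 + 2028.26 = 3665.77
Landed cost (B) = invoice 69302.38 + 3665.77 + duty 11751.22 = 84719.37
Difference = |86494.16 − 84719.37| = 1774.79

Supplier B is cheaper by CAD 1774.79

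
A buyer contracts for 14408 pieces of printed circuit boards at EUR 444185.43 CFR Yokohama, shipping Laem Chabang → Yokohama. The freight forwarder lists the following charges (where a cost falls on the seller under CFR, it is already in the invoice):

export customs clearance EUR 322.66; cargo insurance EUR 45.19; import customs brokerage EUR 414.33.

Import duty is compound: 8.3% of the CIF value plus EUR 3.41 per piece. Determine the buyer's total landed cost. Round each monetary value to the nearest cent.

CFR: the seller pays costs through ocean freight to the destination port, but not insurance.
Already in the invoice (seller's account under CFR): export clearance — exclude.
CIF value = CFR price + insurance = 444185.43 + 45.19 = 444230.62
Ad valorem component: 444230.62 × 8.3% = 36871.14
Specific component: 14408 × 3.41 = 49131.28
Import duty = 36871.14 + 49131.28 = 86002.42
Buyer bears: insurance 45.19 + brokerage 414.33 + duty 86002.42 = 86461.94
Landed cost = invoice 444185.43 + 86461.94 = 530647.37

Total landed cost: EUR 530647.37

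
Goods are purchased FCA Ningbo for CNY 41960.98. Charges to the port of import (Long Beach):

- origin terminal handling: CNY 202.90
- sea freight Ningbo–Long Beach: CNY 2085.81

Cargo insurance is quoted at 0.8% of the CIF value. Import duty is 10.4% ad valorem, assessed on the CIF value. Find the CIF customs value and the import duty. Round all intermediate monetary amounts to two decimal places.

Let C be the CIF value. C = FCA price + pre-shipment costs + freight + 0.8% × C
C − 0.8% × C = 41960.98 + 202.90 + 2085.81
0.992 × C = 44249.69
C = 44249.69 / 0.992 = 44606.54
Insurance premium = 0.8% × 44606.54 = 356.85
Import duty = 44606.54 × 10.4% = 4639.08

CIF value: CNY 44606.54; import duty: CNY 4639.08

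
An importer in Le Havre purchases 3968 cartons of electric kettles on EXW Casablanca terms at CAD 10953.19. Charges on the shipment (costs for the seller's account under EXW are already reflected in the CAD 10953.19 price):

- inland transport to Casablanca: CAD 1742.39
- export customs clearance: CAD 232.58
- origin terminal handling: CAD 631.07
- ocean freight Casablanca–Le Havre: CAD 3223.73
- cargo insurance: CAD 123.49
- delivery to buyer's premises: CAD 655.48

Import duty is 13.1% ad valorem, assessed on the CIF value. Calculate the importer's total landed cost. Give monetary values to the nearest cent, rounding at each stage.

Total landed cost: CAD 19776.67

EXW: the seller makes goods available at their premises; the buyer bears all onward costs.
CIF value = EXW price + inland to port + export clearance + origin terminal + freight + insurance = 10953.19 + 1742.39 + 232.58 + 631.07 + 3223.73 + 123.49 = 16906.45
Import duty = 16906.45 × 13.1% = 2214.74
Buyer bears: inland to port 1742.39 + export clearance 232.58 + origin terminal 631.07 + freight 3223.73 + insurance 123.49 + delivery 655.48 + duty 2214.74 = 8823.48
Landed cost = invoice 10953.19 + 8823.48 = 19776.67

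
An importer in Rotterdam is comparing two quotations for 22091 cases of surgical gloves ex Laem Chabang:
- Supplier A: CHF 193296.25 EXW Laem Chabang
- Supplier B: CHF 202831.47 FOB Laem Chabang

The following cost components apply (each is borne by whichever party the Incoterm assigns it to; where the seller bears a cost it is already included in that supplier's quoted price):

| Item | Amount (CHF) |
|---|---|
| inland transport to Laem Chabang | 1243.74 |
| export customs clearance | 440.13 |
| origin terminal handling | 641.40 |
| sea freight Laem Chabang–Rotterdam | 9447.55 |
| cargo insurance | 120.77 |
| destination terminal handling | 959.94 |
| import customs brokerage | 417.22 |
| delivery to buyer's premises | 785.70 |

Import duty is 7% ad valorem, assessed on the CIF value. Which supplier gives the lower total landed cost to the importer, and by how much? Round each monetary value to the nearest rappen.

Supplier A is cheaper by CHF 7714.65

Supplier A (EXW):
CIF value = EXW price + inland to port + export clearance + origin terminal + freight + insurance = 193296.25 + 1243.74 + 440.13 + 641.40 + 9447.55 + 120.77 = 205189.84
Import duty = 205189.84 × 7% = 14363.29
Buyer bears (A): 1243.74 + 440.13 + 641.40 + 9447.55 + 120.77 + 959.94 + 417.22 + 785.70 = 14056.45
Landed cost (A) = invoice 193296.25 + 14056.45 + duty 14363.29 = 221715.99
Supplier B (FOB):
CIF value = FOB price + freight + insurance = 202831.47 + 9447.55 + 120.77 = 212399.79
Import duty = 212399.79 × 7% = 14867.99
Buyer bears (B): 9447.55 + 120.77 + 959.94 + 417.22 + 785.70 = 11731.18
Landed cost (B) = invoice 202831.47 + 11731.18 + duty 14867.99 = 229430.64
Difference = |221715.99 − 229430.64| = 7714.65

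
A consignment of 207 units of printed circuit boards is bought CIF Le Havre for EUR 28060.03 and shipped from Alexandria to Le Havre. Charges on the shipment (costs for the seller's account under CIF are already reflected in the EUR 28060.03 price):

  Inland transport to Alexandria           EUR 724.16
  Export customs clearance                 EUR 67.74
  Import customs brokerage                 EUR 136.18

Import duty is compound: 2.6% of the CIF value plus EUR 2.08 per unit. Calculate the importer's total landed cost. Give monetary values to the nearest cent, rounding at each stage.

Total landed cost: EUR 29356.33

CIF: the seller pays costs through ocean freight and marine insurance to the destination port.
Already in the invoice (seller's account under CIF): inland to port, export clearance — exclude.
The CIF price already equals the CIF value: 28060.03
Ad valorem component: 28060.03 × 2.6% = 729.56
Specific component: 207 × 2.08 = 430.56
Import duty = 729.56 + 430.56 = 1160.12
Buyer bears: brokerage 136.18 + duty 1160.12 = 1296.30
Landed cost = invoice 28060.03 + 1296.30 = 29356.33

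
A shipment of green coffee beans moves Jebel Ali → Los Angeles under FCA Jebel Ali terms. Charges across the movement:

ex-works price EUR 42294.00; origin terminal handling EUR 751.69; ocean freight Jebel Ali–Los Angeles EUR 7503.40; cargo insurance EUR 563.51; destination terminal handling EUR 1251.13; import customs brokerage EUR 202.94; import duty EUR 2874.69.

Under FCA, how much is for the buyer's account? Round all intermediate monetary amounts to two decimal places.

FCA: the seller delivers export-cleared goods to the carrier; the buyer bears costs from that point.
Seller's account: goods 42294.00 = 42294.00
Buyer's account: origin terminal 751.69 + freight 7503.40 + insurance 563.51 + destination terminal 1251.13 + brokerage 202.94 + duty 2874.69 = 13147.36

Buyer's account: EUR 13147.36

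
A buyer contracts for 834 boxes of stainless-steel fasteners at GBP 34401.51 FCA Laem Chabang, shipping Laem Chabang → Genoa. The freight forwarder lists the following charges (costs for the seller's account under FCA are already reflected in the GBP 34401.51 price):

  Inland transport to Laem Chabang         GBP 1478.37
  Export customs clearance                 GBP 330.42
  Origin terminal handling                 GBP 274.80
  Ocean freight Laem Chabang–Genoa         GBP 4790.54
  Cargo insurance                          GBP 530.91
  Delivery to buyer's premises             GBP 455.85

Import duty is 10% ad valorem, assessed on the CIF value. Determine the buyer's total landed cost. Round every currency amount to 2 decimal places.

Total landed cost: GBP 44453.39

FCA: the seller delivers export-cleared goods to the carrier; the buyer bears costs from that point.
Already in the invoice (seller's account under FCA): inland to port, export clearance — exclude.
CIF value = FCA price + origin terminal + freight + insurance = 34401.51 + 274.80 + 4790.54 + 530.91 = 39997.76
Import duty = 39997.76 × 10% = 3999.78
Buyer bears: origin terminal 274.80 + freight 4790.54 + insurance 530.91 + delivery 455.85 + duty 3999.78 = 10051.88
Landed cost = invoice 34401.51 + 10051.88 = 44453.39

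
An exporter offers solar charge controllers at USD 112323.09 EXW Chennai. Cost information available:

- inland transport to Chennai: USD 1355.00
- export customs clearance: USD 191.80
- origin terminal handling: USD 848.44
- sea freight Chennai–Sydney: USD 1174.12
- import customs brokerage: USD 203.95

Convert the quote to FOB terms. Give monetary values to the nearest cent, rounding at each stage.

Not relevant to the conversion: brokerage, freight — on the buyer under both terms; not part of either seller's price.
From EXW to FOB, the seller additionally bears: inland to port, export clearance, origin terminal.
FOB price = 112323.09 + 1355.00 + 191.80 + 848.44 = 114718.33

FOB price: USD 114718.33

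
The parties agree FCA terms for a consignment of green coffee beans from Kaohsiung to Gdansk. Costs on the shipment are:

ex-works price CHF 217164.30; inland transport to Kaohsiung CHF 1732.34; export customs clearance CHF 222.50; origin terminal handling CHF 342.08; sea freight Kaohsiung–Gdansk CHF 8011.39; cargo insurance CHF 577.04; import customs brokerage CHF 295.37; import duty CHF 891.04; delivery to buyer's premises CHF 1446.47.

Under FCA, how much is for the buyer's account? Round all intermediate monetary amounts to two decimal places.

Buyer's account: CHF 11563.39

FCA: the seller delivers export-cleared goods to the carrier; the buyer bears costs from that point.
Seller's account: goods 217164.30 + inland to port 1732.34 + export clearance 222.50 = 219119.14
Buyer's account: origin terminal 342.08 + freight 8011.39 + insurance 577.04 + brokerage 295.37 + duty 891.04 + delivery 1446.47 = 11563.39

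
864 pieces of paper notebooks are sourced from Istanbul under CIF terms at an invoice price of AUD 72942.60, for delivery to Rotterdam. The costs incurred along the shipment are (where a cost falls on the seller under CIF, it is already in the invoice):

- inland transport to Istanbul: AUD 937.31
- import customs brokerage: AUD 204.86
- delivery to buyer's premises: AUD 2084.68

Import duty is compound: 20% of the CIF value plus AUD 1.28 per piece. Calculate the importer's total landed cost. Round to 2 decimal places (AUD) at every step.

CIF: the seller pays costs through ocean freight and marine insurance to the destination port.
Already in the invoice (seller's account under CIF): inland to port — exclude.
The CIF price already equals the CIF value: 72942.60
Ad valorem component: 72942.60 × 20% = 14588.52
Specific component: 864 × 1.28 = 1105.92
Import duty = 14588.52 + 1105.92 = 15694.44
Buyer bears: brokerage 204.86 + delivery 2084.68 + duty 15694.44 = 17983.98
Landed cost = invoice 72942.60 + 17983.98 = 90926.58

Total landed cost: AUD 90926.58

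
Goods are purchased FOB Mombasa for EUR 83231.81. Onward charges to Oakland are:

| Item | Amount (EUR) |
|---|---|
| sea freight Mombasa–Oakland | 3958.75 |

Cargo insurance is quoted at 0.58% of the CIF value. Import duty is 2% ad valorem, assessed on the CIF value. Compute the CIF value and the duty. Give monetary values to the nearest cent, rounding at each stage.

Let C be the CIF value. C = FOB price + freight + 0.58% × C
C − 0.58% × C = 83231.81 + 3958.75
0.9942 × C = 87190.56
C = 87190.56 / 0.9942 = 87699.22
Insurance premium = 0.58% × 87699.22 = 508.66
Import duty = 87699.22 × 2% = 1753.98

CIF value: EUR 87699.22; import duty: EUR 1753.98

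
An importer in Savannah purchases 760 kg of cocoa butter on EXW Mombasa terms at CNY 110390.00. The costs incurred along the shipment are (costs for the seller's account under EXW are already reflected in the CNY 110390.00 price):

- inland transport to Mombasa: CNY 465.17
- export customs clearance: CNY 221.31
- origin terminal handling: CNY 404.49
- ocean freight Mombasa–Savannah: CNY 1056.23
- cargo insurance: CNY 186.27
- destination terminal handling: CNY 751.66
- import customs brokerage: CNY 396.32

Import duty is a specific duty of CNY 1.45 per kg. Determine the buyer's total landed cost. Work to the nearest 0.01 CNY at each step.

EXW: the seller makes goods available at their premises; the buyer bears all onward costs.
CIF value = EXW price + inland to port + export clearance + origin terminal + freight + insurance = 110390.00 + 465.17 + 221.31 + 404.49 + 1056.23 + 186.27 = 112723.47
Import duty = 760 × 1.45 = 1102.00
Buyer bears: inland to port 465.17 + export clearance 221.31 + origin terminal 404.49 + freight 1056.23 + insurance 186.27 + destination terminal 751.66 + brokerage 396.32 + duty 1102.00 = 4583.45
Landed cost = invoice 110390.00 + 4583.45 = 114973.45

Total landed cost: CNY 114973.45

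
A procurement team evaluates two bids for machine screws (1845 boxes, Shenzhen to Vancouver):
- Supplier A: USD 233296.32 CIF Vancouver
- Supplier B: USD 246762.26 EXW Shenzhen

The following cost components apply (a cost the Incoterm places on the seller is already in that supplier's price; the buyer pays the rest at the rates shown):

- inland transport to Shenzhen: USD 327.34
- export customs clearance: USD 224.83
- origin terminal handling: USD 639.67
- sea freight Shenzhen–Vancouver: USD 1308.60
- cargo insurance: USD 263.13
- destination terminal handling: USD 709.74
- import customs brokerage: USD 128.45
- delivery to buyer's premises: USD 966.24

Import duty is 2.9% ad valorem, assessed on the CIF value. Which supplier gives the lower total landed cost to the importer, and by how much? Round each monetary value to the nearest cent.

Supplier A is cheaper by USD 16700.17

Supplier A (CIF):
The CIF price already equals the CIF value: 233296.32
Import duty = 233296.32 × 2.9% = 6765.59
Buyer bears (A): 709.74 + 128.45 + 966.24 = 1804.43
Landed cost (A) = invoice 233296.32 + 1804.43 + duty 6765.59 = 241866.34
Supplier B (EXW):
CIF value = EXW price + inland to port + export clearance + origin terminal + freight + insurance = 246762.26 + 327.34 + 224.83 + 639.67 + 1308.60 + 263.13 = 249525.83
Import duty = 249525.83 × 2.9% = 7236.25
Buyer bears (B): 327.34 + 224.83 + 639.67 + 1308.60 + 263.13 + 709.74 + 128.45 + 966.24 = 4568.00
Landed cost (B) = invoice 246762.26 + 4568.00 + duty 7236.25 = 258566.51
Difference = |241866.34 − 258566.51| = 16700.17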